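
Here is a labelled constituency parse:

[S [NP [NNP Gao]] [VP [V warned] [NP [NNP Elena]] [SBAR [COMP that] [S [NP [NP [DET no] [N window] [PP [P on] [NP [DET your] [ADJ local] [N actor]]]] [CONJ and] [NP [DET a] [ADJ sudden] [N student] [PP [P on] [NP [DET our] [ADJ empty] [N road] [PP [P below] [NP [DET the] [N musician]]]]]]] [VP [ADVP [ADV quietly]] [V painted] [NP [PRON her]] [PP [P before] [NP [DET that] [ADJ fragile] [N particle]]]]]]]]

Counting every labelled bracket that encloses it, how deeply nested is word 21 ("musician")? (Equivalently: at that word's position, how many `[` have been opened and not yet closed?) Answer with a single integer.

The word sits inside N, which is inside NP, inside PP, inside NP, inside PP, inside NP, inside NP, inside S, inside SBAR, inside VP, inside S — 11 brackets in all.

11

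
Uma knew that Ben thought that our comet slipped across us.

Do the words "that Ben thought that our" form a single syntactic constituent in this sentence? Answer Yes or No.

No

"that" belongs to the complementizer "that" while "our" belongs to the clause "Ben thought that our comet slipped across us"; a span that runs across that boundary is not a single phrase.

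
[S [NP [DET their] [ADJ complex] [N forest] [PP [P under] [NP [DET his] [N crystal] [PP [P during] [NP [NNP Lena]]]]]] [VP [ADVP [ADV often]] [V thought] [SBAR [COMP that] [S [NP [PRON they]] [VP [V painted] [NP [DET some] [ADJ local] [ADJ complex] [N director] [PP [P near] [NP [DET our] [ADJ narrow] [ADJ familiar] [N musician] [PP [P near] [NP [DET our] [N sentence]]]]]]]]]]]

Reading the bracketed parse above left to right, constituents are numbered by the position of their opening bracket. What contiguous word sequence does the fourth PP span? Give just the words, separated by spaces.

near our sentence

The PP opening brackets appear, in order, over: "under his crystal during Lena"; "during Lena"; "near our narrow familiar musician near our sentence"; "near our sentence". The fourth one spans "near our sentence".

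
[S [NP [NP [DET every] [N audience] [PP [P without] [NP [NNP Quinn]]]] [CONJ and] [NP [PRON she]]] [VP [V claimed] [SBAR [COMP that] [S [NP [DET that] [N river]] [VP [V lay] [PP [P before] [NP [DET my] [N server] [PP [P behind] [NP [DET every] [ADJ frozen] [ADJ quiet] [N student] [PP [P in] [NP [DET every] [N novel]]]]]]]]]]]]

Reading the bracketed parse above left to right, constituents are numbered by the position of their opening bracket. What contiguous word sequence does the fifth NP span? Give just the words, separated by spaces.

that river

In left-to-right order the NP constituents are "every audience without Quinn and she"; "every audience without Quinn"; "Quinn"; "she"; "that river"; "my server behind every frozen quiet student in every novel"; "every frozen quiet student in every novel"; "every novel". Number 5 is "that river".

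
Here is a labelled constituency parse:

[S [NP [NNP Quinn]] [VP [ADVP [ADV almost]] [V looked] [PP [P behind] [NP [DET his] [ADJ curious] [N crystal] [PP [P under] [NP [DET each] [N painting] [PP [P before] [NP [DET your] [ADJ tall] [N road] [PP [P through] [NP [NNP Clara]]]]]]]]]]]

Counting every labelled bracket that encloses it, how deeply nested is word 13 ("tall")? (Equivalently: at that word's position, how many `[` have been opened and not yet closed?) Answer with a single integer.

9

The word sits inside ADJ, which is inside NP, inside PP, inside NP, inside PP, inside NP, inside PP, inside VP, inside S — 9 brackets in all.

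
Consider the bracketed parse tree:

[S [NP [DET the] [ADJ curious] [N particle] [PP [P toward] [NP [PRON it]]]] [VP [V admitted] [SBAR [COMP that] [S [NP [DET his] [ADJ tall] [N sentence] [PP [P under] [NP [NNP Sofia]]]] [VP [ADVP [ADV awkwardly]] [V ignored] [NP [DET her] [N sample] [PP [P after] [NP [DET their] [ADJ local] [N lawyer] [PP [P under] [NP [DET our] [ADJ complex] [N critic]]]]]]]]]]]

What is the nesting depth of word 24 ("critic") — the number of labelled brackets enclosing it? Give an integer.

11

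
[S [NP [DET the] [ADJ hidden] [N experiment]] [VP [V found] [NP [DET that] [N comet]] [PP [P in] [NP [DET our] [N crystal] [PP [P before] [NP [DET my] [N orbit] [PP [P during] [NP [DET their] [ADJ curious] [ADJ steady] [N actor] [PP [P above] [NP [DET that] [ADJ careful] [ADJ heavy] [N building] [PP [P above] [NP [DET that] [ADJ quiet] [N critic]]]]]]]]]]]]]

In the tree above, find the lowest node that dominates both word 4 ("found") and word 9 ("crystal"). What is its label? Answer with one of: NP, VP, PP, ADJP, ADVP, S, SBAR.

VP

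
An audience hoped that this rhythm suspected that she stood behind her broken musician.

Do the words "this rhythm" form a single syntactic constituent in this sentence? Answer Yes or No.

Yes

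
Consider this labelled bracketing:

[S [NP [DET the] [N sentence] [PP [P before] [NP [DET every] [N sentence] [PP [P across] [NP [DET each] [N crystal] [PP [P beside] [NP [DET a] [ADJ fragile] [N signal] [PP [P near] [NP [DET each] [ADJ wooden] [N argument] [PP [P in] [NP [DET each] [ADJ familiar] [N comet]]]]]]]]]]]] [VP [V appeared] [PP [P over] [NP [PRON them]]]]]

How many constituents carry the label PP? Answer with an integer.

Listing each PP by its span: [PP before every sentence across each crystal beside a fragile signal near each wooden argument in each familiar comet]; [PP across each crystal beside a fragile signal near each wooden argument in each familiar comet]; [PP beside a fragile signal near each wooden argument in each familiar comet]; [PP near each wooden argument in each familiar comet]; [PP in each familiar comet]; [PP over them] — that makes 6.

6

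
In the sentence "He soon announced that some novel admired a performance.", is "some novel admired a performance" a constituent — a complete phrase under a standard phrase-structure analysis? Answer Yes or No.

Yes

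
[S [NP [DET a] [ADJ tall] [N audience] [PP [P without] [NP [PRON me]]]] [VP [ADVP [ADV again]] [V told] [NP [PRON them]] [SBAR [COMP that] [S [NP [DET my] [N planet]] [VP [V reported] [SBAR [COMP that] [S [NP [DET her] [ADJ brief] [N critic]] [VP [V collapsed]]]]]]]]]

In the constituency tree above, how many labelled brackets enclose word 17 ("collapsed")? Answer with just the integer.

9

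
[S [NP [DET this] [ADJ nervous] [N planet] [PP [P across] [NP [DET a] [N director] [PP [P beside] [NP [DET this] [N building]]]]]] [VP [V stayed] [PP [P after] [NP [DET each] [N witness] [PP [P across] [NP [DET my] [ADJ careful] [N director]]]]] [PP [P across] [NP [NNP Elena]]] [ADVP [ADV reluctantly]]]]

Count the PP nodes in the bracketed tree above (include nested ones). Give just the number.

5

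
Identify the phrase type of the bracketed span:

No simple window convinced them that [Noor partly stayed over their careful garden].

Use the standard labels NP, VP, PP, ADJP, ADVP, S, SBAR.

"stayed" is the head of the bracketed span, so the span is a clause: S.

S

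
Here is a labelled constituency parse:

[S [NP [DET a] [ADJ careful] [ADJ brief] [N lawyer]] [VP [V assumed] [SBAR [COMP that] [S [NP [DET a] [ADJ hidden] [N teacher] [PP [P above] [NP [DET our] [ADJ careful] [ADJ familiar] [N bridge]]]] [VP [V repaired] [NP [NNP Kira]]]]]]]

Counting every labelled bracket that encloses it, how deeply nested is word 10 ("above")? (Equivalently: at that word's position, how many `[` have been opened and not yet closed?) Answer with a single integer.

Path from the root down to the word: S → VP → SBAR → S → NP → PP → P. That is 7 enclosing brackets.

7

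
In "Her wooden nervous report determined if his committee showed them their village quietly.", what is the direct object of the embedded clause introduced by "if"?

their village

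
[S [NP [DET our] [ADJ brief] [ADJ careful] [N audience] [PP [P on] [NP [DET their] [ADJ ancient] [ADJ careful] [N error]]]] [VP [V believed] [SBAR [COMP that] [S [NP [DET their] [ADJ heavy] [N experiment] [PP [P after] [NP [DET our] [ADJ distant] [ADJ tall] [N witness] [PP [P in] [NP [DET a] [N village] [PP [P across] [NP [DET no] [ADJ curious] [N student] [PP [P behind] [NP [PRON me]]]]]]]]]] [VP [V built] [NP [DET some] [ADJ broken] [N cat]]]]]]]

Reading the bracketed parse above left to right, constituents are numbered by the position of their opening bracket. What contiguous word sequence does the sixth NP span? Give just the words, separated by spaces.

Opening `[NP` markers occur at word positions 1, 6, 12, 16, 21, 24, 28, 30; the sixth of these opens the constituent [NP no curious student behind me].

no curious student behind me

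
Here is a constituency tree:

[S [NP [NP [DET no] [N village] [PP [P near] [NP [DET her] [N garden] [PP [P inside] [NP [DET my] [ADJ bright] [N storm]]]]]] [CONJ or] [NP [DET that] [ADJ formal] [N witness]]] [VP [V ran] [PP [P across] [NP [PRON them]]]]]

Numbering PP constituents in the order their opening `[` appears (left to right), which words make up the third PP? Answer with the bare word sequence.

across them

In left-to-right order the PP constituents are "near her garden inside my bright storm"; "inside my bright storm"; "across them". Number 3 is "across them".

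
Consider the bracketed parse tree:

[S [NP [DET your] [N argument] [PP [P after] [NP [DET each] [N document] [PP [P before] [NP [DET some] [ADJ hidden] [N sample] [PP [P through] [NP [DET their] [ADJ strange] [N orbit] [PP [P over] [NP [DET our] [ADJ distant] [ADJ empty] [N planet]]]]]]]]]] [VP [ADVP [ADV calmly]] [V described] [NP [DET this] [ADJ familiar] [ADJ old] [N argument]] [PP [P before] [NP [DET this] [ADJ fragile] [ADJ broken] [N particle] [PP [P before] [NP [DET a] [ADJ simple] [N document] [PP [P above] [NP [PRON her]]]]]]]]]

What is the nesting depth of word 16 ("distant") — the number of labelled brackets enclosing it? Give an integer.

11

Path from the root down to the word: S → NP → PP → NP → PP → NP → PP → NP → PP → NP → ADJ. That is 11 enclosing brackets.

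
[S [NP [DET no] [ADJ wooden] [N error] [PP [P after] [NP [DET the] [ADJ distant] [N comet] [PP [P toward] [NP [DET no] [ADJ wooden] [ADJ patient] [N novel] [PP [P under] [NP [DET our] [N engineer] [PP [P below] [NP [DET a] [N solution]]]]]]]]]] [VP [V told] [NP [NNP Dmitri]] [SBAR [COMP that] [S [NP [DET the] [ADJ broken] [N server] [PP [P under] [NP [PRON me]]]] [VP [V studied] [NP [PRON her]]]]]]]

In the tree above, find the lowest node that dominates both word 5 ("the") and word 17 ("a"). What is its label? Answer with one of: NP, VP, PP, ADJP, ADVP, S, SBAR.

The smallest bracket enclosing both words is [NP the distant comet toward no wooden patient novel under our engineer below a solution], so the label is NP.

NP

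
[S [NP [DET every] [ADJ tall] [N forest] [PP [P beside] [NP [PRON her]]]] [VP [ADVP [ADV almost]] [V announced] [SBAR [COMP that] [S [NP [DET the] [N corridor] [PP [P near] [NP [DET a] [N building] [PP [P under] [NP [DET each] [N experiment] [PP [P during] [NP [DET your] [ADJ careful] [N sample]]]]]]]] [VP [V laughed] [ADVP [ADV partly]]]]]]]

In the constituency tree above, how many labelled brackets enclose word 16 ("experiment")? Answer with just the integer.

Path from the root down to the word: S → VP → SBAR → S → NP → PP → NP → PP → NP → N. That is 10 enclosing brackets.

10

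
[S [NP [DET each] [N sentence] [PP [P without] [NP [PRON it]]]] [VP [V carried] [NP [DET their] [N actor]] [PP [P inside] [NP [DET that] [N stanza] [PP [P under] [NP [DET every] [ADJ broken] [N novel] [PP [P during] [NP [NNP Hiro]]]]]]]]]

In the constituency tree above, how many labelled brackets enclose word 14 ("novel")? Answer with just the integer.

7

Counting open brackets not yet closed at "novel": [S [VP [PP [NP [PP [NP [N = 7.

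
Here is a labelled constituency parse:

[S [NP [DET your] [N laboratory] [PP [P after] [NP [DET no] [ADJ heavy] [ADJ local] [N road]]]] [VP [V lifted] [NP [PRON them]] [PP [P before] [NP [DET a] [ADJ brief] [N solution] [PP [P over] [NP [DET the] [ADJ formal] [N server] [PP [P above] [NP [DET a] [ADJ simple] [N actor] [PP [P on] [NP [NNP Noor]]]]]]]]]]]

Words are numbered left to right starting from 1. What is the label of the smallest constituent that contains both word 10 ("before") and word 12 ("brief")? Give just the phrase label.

PP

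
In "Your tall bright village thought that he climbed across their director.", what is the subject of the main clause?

your tall bright village

The subject of the main clause is the NP immediately before the verb "thought": "your tall bright village".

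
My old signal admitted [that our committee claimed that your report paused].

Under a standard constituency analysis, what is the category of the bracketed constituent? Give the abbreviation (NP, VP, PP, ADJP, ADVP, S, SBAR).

The span is built around the complementizer "that" — a subordinate clause (SBAR).

SBAR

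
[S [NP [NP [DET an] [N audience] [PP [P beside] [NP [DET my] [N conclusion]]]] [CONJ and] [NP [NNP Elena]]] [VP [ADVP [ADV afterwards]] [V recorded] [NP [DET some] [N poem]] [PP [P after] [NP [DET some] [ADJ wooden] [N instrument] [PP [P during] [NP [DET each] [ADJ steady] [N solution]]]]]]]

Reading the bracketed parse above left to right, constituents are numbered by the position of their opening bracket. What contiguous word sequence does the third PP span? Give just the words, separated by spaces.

during each steady solution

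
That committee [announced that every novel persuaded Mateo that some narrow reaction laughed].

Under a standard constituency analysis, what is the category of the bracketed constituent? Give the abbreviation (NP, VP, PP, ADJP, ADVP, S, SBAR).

The span is built around the verb "announced" — a verb phrase (VP).

VP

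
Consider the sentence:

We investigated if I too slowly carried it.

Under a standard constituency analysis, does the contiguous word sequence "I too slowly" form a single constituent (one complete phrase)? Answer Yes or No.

No

The smallest constituent containing the whole sequence is the clause [S I too slowly carried it], but the sequence is only part of it — it straddles the boundary between noun phrase "I" and verb phrase "too slowly carried it".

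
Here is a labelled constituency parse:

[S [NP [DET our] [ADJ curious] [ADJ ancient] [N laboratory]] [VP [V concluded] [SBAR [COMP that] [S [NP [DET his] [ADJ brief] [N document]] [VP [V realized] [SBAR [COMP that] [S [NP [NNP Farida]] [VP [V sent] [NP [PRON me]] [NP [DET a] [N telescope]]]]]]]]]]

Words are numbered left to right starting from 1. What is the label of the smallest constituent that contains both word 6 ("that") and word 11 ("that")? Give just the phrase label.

SBAR

Both words fall inside [SBAR that his brief document realized that Farida sent me a telescope] (words 6–16), and no smaller constituent contains them both. Label: SBAR.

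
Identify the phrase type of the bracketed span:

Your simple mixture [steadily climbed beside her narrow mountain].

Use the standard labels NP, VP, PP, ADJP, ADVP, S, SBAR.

The bracketed span "steadily climbed beside her narrow mountain" is headed by "climbed", making it a verb phrase (VP).

VP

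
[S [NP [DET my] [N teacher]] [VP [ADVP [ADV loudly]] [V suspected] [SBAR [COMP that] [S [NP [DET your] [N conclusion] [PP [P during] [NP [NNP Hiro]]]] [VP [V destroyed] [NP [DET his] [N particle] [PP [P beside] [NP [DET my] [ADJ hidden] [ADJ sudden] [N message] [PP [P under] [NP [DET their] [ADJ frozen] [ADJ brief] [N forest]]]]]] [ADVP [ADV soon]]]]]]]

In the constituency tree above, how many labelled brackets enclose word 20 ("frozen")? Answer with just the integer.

Path from the root down to the word: S → VP → SBAR → S → VP → NP → PP → NP → PP → NP → ADJ. That is 11 enclosing brackets.

11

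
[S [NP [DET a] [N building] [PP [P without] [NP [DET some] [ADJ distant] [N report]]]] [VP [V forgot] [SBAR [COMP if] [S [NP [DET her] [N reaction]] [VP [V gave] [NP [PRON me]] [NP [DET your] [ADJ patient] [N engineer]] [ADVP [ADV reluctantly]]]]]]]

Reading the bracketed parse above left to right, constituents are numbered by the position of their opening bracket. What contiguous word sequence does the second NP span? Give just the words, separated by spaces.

some distant report

In left-to-right order the NP constituents are "a building without some distant report"; "some distant report"; "her reaction"; "me"; "your patient engineer". Number 2 is "some distant report".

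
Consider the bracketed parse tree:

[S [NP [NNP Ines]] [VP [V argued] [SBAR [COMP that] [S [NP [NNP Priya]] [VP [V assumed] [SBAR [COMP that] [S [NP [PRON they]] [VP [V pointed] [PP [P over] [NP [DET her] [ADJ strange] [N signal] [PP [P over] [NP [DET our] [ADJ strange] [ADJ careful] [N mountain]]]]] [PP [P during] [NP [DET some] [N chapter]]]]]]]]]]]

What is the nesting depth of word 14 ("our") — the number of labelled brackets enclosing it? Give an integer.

13

Counting open brackets not yet closed at "our": [S [VP [SBAR [S [VP [SBAR [S [VP [PP [NP [PP [NP [DET = 13.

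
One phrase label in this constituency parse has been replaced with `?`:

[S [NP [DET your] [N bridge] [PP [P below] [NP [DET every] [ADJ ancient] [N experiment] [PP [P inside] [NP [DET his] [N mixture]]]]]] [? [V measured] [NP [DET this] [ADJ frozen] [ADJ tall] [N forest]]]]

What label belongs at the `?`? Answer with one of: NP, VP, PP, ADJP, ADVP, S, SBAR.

VP

The `?` node immediately contains: V 'measured', NP. That is the internal structure of a verb phrase, so the label is VP.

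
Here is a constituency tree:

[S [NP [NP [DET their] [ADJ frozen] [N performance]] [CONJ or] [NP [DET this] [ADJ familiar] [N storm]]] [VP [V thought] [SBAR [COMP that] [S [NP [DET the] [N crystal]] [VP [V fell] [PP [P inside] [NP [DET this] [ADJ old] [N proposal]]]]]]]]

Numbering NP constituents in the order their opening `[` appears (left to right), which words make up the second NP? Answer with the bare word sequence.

their frozen performance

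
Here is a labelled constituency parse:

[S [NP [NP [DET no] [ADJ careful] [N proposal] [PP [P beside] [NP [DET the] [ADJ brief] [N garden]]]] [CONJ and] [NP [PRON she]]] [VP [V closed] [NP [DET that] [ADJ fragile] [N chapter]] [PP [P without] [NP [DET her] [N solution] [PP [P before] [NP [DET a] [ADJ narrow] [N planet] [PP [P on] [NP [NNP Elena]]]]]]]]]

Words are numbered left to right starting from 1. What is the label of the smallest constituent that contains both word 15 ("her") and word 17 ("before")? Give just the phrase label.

NP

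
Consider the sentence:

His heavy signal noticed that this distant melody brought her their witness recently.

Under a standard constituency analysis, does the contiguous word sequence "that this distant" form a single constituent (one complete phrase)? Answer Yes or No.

No

"that" belongs to the complementizer "that" while "distant" belongs to the clause "this distant melody brought her their witness recently"; a span that runs across that boundary is not a single phrase.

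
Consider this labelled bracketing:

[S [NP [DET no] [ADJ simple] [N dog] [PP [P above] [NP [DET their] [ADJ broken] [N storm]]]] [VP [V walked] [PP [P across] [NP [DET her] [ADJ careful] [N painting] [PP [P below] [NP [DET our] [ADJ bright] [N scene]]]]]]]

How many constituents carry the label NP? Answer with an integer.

4

Listing each NP by its span: [NP no simple dog above their broken storm]; [NP their broken storm]; [NP her careful painting below our bright scene]; [NP our bright scene] — that makes 4.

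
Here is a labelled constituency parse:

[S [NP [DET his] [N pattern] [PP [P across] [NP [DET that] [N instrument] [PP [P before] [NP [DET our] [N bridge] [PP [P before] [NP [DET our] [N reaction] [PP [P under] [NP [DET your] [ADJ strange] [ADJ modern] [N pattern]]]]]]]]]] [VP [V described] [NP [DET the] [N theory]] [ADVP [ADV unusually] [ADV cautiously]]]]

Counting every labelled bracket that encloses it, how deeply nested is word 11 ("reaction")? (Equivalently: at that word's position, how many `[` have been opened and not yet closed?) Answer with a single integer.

9

The word sits inside N, which is inside NP, inside PP, inside NP, inside PP, inside NP, inside PP, inside NP, inside S — 9 brackets in all.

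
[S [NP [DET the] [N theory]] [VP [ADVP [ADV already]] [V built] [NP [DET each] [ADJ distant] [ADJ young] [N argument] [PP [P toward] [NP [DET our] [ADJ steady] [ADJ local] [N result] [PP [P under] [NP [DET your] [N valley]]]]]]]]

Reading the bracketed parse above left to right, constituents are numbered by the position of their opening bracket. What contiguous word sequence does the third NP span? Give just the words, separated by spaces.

our steady local result under your valley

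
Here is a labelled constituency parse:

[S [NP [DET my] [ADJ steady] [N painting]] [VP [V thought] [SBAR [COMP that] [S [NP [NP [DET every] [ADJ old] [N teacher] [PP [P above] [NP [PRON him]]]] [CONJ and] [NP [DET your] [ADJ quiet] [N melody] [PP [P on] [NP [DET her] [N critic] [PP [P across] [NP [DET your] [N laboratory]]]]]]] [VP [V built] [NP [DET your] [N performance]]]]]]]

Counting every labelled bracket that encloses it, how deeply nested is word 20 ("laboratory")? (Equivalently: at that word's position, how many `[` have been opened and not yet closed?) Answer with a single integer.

11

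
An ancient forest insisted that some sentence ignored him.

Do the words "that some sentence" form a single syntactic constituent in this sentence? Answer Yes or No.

The smallest constituent containing the whole sequence is the subordinate clause [SBAR that some sentence ignored him], but the sequence is only part of it — it straddles the boundary between complementizer "that" and clause "some sentence ignored him".

No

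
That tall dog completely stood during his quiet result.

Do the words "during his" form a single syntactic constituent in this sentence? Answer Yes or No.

No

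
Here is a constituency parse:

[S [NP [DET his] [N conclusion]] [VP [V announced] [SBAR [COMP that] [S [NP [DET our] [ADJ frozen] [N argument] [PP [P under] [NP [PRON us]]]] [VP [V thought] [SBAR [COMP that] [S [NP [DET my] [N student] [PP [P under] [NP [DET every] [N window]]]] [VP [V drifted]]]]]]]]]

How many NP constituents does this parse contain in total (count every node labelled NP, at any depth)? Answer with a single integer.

5

Listing each NP by its span: [NP his conclusion]; [NP our frozen argument under us]; [NP us]; [NP my student under every window]; [NP every window] — that makes 5.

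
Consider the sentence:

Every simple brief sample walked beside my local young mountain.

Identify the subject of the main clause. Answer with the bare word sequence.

every simple brief sample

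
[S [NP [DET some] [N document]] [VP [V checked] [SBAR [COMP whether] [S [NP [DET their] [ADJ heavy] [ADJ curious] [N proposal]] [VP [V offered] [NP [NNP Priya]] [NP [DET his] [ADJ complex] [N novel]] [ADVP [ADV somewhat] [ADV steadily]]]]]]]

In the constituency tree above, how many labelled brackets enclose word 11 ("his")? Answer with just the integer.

7

Path from the root down to the word: S → VP → SBAR → S → VP → NP → DET. That is 7 enclosing brackets.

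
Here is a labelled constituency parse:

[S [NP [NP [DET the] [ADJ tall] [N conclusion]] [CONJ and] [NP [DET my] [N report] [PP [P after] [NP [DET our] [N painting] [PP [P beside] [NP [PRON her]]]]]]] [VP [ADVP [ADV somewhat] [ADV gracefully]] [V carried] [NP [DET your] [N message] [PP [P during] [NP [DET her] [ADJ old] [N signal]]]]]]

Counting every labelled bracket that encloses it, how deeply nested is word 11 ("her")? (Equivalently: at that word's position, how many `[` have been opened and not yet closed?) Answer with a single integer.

Counting open brackets not yet closed at "her": [S [NP [NP [PP [NP [PP [NP [PRON = 8.

8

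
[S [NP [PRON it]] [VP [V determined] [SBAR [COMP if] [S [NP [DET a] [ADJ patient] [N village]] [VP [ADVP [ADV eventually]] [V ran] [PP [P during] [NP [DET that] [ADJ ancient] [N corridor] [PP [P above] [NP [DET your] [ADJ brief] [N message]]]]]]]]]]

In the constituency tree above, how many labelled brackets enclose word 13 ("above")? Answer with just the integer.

9

Path from the root down to the word: S → VP → SBAR → S → VP → PP → NP → PP → P. That is 9 enclosing brackets.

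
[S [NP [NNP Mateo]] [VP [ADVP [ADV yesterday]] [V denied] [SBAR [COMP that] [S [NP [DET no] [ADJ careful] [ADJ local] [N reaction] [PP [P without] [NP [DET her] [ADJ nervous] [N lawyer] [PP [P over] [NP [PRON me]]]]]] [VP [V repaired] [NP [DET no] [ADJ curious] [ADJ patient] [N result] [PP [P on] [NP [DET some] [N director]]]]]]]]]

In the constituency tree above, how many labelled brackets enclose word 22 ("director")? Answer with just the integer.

9

The word sits inside N, which is inside NP, inside PP, inside NP, inside VP, inside S, inside SBAR, inside VP, inside S — 9 brackets in all.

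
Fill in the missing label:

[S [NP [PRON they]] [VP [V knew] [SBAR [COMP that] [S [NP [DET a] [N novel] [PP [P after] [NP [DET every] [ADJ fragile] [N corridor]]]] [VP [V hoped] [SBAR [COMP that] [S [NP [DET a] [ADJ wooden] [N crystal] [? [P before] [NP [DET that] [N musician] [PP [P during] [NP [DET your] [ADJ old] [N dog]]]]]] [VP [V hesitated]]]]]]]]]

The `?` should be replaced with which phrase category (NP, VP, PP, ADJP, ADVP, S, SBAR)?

PP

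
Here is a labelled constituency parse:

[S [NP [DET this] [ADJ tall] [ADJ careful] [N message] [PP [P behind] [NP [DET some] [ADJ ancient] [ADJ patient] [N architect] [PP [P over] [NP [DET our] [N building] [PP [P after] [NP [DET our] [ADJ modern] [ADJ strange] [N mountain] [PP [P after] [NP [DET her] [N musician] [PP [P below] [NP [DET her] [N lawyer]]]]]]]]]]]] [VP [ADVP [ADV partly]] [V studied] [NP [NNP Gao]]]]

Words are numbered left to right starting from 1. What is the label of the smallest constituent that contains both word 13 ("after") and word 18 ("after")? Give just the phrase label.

PP

The smallest bracket enclosing both words is [PP after our modern strange mountain after her musician below her lawyer], so the label is PP.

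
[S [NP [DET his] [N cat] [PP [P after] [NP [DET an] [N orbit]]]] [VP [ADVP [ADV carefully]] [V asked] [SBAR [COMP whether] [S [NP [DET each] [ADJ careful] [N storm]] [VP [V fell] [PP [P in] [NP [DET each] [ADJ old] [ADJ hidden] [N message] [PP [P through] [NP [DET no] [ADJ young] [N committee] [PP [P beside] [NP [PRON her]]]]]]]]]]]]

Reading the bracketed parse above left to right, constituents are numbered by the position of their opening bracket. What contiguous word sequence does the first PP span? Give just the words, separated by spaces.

Opening `[PP` markers occur at word positions 3, 13, 18, 22; the first of these opens the constituent [PP after an orbit].

after an orbit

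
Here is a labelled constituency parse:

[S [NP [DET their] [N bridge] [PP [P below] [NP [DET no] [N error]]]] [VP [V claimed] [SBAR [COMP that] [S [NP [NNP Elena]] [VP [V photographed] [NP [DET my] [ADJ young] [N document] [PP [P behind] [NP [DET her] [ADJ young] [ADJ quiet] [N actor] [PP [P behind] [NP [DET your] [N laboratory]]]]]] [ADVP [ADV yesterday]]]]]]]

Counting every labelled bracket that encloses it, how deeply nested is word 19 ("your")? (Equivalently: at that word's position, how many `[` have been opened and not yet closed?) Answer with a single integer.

11

The word sits inside DET, which is inside NP, inside PP, inside NP, inside PP, inside NP, inside VP, inside S, inside SBAR, inside VP, inside S — 11 brackets in all.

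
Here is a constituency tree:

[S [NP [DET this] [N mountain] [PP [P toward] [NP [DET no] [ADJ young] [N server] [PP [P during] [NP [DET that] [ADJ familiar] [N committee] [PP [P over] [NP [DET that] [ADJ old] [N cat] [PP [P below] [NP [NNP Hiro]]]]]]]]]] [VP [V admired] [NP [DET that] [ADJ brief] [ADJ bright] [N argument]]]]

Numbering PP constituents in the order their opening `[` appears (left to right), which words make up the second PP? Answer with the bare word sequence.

The PP opening brackets appear, in order, over: "toward no young server during that familiar committee over that old cat below Hiro"; "during that familiar committee over that old cat below Hiro"; "over that old cat below Hiro"; "below Hiro". The second one spans "during that familiar committee over that old cat below Hiro".

during that familiar committee over that old cat below Hiro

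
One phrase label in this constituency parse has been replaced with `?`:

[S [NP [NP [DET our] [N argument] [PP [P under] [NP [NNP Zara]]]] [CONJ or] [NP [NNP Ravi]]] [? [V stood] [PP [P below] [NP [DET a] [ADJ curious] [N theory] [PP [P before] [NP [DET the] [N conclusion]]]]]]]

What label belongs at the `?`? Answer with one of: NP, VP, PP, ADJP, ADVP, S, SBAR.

VP

A constituent whose immediate children are V 'stood', PP is a verb phrase: VP.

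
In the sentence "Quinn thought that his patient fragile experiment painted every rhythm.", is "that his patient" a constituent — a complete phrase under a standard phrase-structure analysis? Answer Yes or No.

No

"that" belongs to the complementizer "that" while "patient" belongs to the clause "his patient fragile experiment painted every rhythm"; a span that runs across that boundary is not a single phrase.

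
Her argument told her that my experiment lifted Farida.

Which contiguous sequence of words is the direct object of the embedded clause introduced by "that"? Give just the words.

Farida

The verb of the embedded clause introduced by "that" is "lifted"; its direct object is the NP "Farida".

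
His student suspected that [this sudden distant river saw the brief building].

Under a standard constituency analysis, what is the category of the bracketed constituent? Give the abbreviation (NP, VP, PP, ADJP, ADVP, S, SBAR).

S

"saw" is the head of the bracketed span, so the span is a clause: S.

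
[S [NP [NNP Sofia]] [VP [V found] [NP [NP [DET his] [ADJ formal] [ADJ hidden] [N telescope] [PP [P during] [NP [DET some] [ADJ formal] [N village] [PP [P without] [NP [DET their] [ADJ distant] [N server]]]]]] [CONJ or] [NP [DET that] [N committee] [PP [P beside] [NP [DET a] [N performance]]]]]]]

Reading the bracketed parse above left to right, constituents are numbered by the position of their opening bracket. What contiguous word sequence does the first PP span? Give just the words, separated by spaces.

during some formal village without their distant server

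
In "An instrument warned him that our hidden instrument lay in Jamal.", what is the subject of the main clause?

In the main clause the verb is "warned"; the NP preceding it, "an instrument", is the subject.

an instrument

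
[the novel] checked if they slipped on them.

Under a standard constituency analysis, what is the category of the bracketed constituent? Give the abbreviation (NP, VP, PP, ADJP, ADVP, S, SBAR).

The span is built around the noun "novel" — a noun phrase (NP).

NP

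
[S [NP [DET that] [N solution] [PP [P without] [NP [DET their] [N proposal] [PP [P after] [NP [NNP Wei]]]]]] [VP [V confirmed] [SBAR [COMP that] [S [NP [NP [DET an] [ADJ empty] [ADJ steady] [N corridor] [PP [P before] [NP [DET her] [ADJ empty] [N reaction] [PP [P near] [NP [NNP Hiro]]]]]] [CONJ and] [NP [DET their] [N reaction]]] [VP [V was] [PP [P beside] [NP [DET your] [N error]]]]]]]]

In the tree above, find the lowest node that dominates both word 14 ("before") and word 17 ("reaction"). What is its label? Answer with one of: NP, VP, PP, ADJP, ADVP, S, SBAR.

PP

Word 14 lies under S → VP → SBAR → S → NP → NP → PP → P; word 17 lies under S → VP → SBAR → S → NP → NP → PP → NP → N. The lowest shared node is the PP.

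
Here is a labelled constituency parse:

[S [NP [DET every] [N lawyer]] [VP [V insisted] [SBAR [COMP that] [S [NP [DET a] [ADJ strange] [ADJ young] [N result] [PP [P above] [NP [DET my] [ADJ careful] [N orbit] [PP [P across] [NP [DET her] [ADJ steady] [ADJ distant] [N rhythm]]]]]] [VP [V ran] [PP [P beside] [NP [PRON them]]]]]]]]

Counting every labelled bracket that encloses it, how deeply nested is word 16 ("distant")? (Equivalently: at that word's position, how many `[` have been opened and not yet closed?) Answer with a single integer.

10

Path from the root down to the word: S → VP → SBAR → S → NP → PP → NP → PP → NP → ADJ. That is 10 enclosing brackets.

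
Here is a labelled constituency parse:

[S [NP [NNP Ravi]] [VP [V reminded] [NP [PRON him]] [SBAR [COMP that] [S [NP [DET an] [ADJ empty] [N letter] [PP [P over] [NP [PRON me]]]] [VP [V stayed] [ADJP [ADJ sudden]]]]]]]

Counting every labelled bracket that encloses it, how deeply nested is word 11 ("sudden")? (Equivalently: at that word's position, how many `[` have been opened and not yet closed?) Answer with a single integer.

7

Counting open brackets not yet closed at "sudden": [S [VP [SBAR [S [VP [ADJP [ADJ = 7.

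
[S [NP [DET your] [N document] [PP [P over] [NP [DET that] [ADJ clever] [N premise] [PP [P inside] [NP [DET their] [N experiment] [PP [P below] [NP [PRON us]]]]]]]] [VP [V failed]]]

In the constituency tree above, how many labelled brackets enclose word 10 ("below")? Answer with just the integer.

8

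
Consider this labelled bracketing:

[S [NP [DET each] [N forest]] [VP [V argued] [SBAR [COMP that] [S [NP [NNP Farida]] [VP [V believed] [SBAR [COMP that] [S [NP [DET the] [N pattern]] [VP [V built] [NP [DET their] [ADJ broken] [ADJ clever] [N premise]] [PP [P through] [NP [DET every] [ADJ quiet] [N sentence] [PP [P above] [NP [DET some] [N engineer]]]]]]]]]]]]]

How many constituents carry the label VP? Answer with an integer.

3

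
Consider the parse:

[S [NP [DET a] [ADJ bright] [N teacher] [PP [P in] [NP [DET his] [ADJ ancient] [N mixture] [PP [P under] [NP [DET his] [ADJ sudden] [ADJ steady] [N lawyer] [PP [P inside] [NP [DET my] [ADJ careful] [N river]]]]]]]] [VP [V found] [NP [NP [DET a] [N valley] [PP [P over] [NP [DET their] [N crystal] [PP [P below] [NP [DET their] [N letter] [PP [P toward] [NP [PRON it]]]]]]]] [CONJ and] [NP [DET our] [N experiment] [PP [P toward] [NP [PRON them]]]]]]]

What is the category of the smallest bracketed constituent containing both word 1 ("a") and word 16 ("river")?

NP

Word 1 lies under S → NP → DET; word 16 lies under S → NP → PP → NP → PP → NP → PP → NP → N. The lowest shared node is the NP.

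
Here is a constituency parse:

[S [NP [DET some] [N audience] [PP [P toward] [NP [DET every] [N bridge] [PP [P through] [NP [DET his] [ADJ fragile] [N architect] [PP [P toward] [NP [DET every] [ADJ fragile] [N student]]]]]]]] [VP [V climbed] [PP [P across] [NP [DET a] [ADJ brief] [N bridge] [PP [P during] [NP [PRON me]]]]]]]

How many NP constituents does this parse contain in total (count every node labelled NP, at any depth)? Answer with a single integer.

Listing each NP by its span: [NP some audience toward every bridge through his fragile architect toward every fragile student]; [NP every bridge through his fragile architect toward every fragile student]; [NP his fragile architect toward every fragile student]; [NP every fragile student]; [NP a brief bridge during me]; [NP me] — that makes 6.

6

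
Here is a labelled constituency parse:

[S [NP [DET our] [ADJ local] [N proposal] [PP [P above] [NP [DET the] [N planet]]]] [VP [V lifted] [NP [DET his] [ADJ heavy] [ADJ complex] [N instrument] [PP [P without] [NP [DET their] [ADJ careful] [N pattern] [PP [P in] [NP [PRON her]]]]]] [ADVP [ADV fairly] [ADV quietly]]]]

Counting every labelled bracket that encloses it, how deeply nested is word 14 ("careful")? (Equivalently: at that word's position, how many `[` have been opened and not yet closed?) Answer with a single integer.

6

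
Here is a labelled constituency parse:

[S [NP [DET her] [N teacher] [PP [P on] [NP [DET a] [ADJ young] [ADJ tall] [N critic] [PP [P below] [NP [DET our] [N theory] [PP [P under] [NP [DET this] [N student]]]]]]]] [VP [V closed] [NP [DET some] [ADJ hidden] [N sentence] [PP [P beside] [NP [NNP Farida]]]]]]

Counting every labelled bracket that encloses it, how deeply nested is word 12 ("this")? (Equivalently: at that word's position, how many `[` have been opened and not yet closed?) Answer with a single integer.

9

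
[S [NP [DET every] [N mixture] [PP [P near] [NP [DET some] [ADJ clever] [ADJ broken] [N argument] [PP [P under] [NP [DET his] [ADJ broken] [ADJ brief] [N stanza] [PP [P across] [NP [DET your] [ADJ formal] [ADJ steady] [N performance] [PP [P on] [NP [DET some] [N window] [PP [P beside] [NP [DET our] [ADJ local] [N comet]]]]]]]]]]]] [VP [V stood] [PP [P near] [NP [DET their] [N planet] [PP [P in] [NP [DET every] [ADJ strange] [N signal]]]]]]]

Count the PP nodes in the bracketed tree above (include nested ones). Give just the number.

7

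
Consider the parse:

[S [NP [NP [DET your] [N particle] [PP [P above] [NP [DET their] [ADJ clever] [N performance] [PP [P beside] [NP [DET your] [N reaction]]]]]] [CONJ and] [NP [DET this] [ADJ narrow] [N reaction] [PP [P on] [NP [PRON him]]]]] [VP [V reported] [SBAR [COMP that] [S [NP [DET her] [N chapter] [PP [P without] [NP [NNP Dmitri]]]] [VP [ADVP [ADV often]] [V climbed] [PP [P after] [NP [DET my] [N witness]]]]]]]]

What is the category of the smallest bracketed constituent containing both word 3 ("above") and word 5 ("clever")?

PP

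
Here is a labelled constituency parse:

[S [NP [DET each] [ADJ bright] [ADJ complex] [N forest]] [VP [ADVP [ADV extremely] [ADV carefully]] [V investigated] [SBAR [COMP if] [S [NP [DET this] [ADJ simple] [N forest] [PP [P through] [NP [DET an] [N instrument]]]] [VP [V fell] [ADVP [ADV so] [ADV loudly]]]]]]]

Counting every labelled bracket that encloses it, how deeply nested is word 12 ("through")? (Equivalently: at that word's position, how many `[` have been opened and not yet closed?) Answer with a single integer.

7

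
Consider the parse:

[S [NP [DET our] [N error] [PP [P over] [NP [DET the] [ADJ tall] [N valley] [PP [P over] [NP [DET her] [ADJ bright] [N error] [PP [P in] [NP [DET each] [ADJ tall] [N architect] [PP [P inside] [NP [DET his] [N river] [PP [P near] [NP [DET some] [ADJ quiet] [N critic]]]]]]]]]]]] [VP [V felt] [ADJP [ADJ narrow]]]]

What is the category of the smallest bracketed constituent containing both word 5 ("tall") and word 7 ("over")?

Both words fall inside [NP the tall valley over her bright error in each tall architect inside his river near some quiet critic] (words 4–21), and no smaller constituent contains them both. Label: NP.

NP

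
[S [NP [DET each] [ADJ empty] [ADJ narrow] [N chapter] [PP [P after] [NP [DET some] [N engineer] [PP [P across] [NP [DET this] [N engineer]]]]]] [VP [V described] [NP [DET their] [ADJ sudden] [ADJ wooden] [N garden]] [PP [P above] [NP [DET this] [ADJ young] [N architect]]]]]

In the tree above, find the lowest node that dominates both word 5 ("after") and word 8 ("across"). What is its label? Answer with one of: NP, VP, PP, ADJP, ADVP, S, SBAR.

Word 5 lies under S → NP → PP → P; word 8 lies under S → NP → PP → NP → PP → P. The lowest shared node is the PP.

PP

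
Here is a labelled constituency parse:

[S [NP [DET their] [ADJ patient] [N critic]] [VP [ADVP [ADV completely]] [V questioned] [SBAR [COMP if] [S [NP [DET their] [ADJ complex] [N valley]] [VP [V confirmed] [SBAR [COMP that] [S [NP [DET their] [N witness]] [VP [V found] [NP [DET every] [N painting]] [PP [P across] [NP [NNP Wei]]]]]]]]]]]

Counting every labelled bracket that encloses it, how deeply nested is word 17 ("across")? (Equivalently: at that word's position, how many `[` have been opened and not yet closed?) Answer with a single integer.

10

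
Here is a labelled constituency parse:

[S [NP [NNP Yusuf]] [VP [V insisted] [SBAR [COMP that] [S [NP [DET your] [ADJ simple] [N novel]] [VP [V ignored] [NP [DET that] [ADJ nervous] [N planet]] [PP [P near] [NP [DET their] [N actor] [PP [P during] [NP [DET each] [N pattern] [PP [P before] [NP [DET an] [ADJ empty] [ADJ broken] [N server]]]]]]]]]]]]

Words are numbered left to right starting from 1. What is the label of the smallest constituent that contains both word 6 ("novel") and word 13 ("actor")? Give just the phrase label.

S

Both words fall inside [S your simple novel ignored that nervous planet near their actor during each pattern before an empty broken server] (words 4–21), and no smaller constituent contains them both. Label: S.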